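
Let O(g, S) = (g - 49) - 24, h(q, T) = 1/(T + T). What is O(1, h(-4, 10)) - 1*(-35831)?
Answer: 35759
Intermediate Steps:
h(q, T) = 1/(2*T)
O(g, S) = -73 + g (O(g, S) = (-49 + g) - 24 = -73 + g)
O(1, h(-4, 10)) - 1*(-35831) = (-73 + 1) - 1*(-35831) = -72 + 35831 = 35759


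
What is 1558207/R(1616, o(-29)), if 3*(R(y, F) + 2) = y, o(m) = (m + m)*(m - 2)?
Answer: 667803/230 ≈ 2903.5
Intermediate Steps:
o(m) = 2*m*(-2 + m) (o(m) = (2*m)*(-2 + m) = 2*m*(-2 + m))
R(y, F) = -2 + y/3
1558207/R(1616, o(-29)) = 1558207/(-2 + (⅓)*1616) = 1558207/(-2 + 1616/3) = 1558207/(1610/3) = 1558207*(3/1610) = 667803/230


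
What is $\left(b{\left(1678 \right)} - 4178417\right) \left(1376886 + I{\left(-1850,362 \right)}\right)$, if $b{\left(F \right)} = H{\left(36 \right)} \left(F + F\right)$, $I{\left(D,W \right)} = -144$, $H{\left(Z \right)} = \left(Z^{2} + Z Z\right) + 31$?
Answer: $6366565779282$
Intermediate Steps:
$H{\left(Z \right)} = 31 + 2 Z^{2}$ ($H{\left(Z \right)} = \left(Z^{2} + Z^{2}\right) + 31 = 2 Z^{2} + 31 = 31 + 2 Z^{2}$)
$b{\left(F \right)} = 5246 F$ ($b{\left(F \right)} = \left(31 + 2 \cdot 36^{2}\right) \left(F + F\right) = \left(31 + 2 \cdot 1296\right) 2 F = \left(31 + 2592\right) 2 F = 2623 \cdot 2 F = 5246 F$)
$\left(b{\left(1678 \right)} - 4178417\right) \left(1376886 + I{\left(-1850,362 \right)}\right) = \left(5246 \cdot 1678 - 4178417\right) \left(1376886 - 144\right) = \left(8802788 - 4178417\right) 1376742 = 4624371 \cdot 1376742 = 6366565779282$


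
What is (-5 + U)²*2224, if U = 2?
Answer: 20016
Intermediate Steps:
(-5 + U)²*2224 = (-5 + 2)²*2224 = (-3)²*2224 = 9*2224 = 20016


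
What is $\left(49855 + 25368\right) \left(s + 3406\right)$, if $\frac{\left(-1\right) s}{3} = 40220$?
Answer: $-8820197642$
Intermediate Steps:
$s = -120660$ ($s = \left(-3\right) 40220 = -120660$)
$\left(49855 + 25368\right) \left(s + 3406\right) = \left(49855 + 25368\right) \left(-120660 + 3406\right) = 75223 \left(-117254\right) = -8820197642$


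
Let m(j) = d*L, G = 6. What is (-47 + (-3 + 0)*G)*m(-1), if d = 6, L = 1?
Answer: -390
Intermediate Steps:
m(j) = 6 (m(j) = 6*1 = 6)
(-47 + (-3 + 0)*G)*m(-1) = (-47 + (-3 + 0)*6)*6 = (-47 - 3*6)*6 = (-47 - 18)*6 = -65*6 = -390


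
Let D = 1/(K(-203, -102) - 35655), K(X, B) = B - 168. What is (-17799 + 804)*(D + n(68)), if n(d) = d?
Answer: -2767804567/2395 ≈ -1.1557e+6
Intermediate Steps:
K(X, B) = -168 + B
D = -1/35925 (D = 1/((-168 - 102) - 35655) = 1/(-270 - 35655) = 1/(-35925) = -1/35925 ≈ -2.7836e-5)
(-17799 + 804)*(D + n(68)) = (-17799 + 804)*(-1/35925 + 68) = -16995*2442899/35925 = -2767804567/2395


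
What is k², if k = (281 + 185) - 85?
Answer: 145161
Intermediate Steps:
k = 381 (k = 466 - 85 = 381)
k² = 381² = 145161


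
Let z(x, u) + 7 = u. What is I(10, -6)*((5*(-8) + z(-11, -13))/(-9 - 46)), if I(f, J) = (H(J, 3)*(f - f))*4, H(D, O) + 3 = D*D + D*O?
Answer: 0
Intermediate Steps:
z(x, u) = -7 + u
H(D, O) = -3 + D**2 + D*O (H(D, O) = -3 + (D*D + D*O) = -3 + (D**2 + D*O) = -3 + D**2 + D*O)
I(f, J) = 0 (I(f, J) = ((-3 + J**2 + J*3)*(f - f))*4 = ((-3 + J**2 + 3*J)*0)*4 = 0*4 = 0)
I(10, -6)*((5*(-8) + z(-11, -13))/(-9 - 46)) = 0*((5*(-8) + (-7 - 13))/(-9 - 46)) = 0*((-40 - 20)/(-55)) = 0*(-60*(-1/55)) = 0*(12/11) = 0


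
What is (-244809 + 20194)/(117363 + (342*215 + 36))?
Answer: -224615/190929 ≈ -1.1764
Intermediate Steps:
(-244809 + 20194)/(117363 + (342*215 + 36)) = -224615/(117363 + (73530 + 36)) = -224615/(117363 + 73566) = -224615/190929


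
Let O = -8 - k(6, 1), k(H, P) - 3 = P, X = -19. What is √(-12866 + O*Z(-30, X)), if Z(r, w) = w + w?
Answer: I*√12410 ≈ 111.4*I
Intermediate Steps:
k(H, P) = 3 + P
Z(r, w) = 2*w
O = -12 (O = -8 - (3 + 1) = -8 - 1*4 = -8 - 4 = -12)
√(-12866 + O*Z(-30, X)) = √(-12866 - 24*(-19)) = √(-12866 - 12*(-38)) = √(-12866 + 456) = √(-12410) = I*√12410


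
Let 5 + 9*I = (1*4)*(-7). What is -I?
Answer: 11/3 ≈ 3.6667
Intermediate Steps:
I = -11/3 (I = -5/9 + ((1*4)*(-7))/9 = -5/9 + (4*(-7))/9 = -5/9 + (1/9)*(-28) = -5/9 - 28/9 = -11/3 ≈ -3.6667)
-I = -1*(-11/3) = 11/3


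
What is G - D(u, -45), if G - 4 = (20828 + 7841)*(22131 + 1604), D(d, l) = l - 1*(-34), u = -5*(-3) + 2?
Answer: 680458730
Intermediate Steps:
u = 17 (u = 15 + 2 = 17)
D(d, l) = 34 + l (D(d, l) = l + 34 = 34 + l)
G = 680458719 (G = 4 + (20828 + 7841)*(22131 + 1604) = 4 + 28669*23735 = 4 + 680458715 = 680458719)
G - D(u, -45) = 680458719 - (34 - 45) = 680458719 - 1*(-11) = 680458719 + 11 = 680458730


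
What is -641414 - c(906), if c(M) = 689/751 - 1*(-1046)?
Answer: -482488149/751 ≈ -6.4246e+5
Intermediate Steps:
c(M) = 786235/751 (c(M) = 689*(1/751) + 1046 = 689/751 + 1046 = 786235/751)
-641414 - c(906) = -641414 - 1*786235/751 = -641414 - 786235/751 = -482488149/751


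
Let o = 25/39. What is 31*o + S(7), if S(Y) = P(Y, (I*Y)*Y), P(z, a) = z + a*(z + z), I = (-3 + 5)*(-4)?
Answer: -212984/39 ≈ -5461.1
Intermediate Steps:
I = -8 (I = 2*(-4) = -8)
o = 25/39 (o = 25*(1/39) = 25/39 ≈ 0.64103)
P(z, a) = z + 2*a*z (P(z, a) = z + a*(2*z) = z + 2*a*z)
S(Y) = Y*(1 - 16*Y²) (S(Y) = Y*(1 + 2*((-8*Y)*Y)) = Y*(1 + 2*(-8*Y²)) = Y*(1 - 16*Y²))
31*o + S(7) = 31*(25/39) + (7 - 16*7³) = 775/39 + (7 - 16*343) = 775/39 + (7 - 5488) = 775/39 - 5481 = -212984/39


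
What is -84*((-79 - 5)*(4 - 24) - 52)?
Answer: -136752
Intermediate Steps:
-84*((-79 - 5)*(4 - 24) - 52) = -84*(-84*(-20) - 52) = -84*(1680 - 52) = -84*1628 = -136752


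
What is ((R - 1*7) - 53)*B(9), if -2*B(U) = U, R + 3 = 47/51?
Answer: 4749/17 ≈ 279.35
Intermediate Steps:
R = -106/51 (R = -3 + 47/51 = -106/51 ≈ -2.0784)
B(U) = -U/2
((R - 1*7) - 53)*B(9) = ((-106/51 - 1*7) - 53)*(-½*9) = ((-106/51 - 7) - 53)*(-9/2) = (-463/51 - 53)*(-9/2) = -3166/51*(-9/2) = 4749/17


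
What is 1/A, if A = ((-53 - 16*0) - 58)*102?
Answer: -1/11322 ≈ -8.8324e-5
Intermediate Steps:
A = -11322 (A = ((-53 + 0) - 58)*102 = (-53 - 58)*102 = -111*102 = -11322)
1/A = 1/(-11322) = -1/11322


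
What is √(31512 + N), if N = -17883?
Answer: √13629 ≈ 116.74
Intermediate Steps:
√(31512 + N) = √(31512 - 17883) = √13629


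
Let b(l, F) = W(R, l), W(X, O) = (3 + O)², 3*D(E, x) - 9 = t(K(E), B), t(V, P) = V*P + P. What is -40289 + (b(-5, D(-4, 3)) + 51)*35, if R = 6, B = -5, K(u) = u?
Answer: -38364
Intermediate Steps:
t(V, P) = P + P*V (t(V, P) = P*V + P = P + P*V)
D(E, x) = 4/3 - 5*E/3 (D(E, x) = 3 + (-5*(1 + E))/3 = 3 + (-5 - 5*E)/3 = 3 + (-5/3 - 5*E/3) = 4/3 - 5*E/3)
b(l, F) = (3 + l)²
-40289 + (b(-5, D(-4, 3)) + 51)*35 = -40289 + ((3 - 5)² + 51)*35 = -40289 + ((-2)² + 51)*35 = -40289 + (4 + 51)*35 = -40289 + 55*35 = -40289 + 1925 = -38364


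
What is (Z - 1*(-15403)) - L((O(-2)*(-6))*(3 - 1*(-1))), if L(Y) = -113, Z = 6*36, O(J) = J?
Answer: 15732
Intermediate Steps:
Z = 216
(Z - 1*(-15403)) - L((O(-2)*(-6))*(3 - 1*(-1))) = (216 - 1*(-15403)) - 1*(-113) = (216 + 15403) + 113 = 15619 + 113 = 15732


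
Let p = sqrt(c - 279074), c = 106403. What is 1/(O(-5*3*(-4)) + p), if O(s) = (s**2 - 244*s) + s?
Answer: -3660/40244357 - I*sqrt(172671)/120733071 ≈ -9.0944e-5 - 3.4418e-6*I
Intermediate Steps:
O(s) = s**2 - 243*s
p = I*sqrt(172671) (p = sqrt(106403 - 279074) = sqrt(-172671) = I*sqrt(172671) ≈ 415.54*I)
1/(O(-5*3*(-4)) + p) = 1/((-5*3*(-4))*(-243 - 5*3*(-4)) + I*sqrt(172671)) = 1/((-15*(-4))*(-243 - 15*(-4)) + I*sqrt(172671)) = 1/(60*(-243 + 60) + I*sqrt(172671)) = 1/(60*(-183) + I*sqrt(172671)) = 1/(-10980 + I*sqrt(172671))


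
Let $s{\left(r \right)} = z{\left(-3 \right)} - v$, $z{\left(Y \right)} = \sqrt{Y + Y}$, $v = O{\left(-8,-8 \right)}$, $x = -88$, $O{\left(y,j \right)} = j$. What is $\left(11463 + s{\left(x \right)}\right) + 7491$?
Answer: $18962 + i \sqrt{6} \approx 18962.0 + 2.4495 i$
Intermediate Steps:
$v = -8$
$z{\left(Y \right)} = \sqrt{2} \sqrt{Y}$ ($z{\left(Y \right)} = \sqrt{2 Y} = \sqrt{2} \sqrt{Y}$)
$s{\left(r \right)} = 8 + i \sqrt{6}$ ($s{\left(r \right)} = \sqrt{2} \sqrt{-3} - -8 = \sqrt{2} i \sqrt{3} + 8 = i \sqrt{6} + 8 = 8 + i \sqrt{6}$)
$\left(11463 + s{\left(x \right)}\right) + 7491 = \left(11463 + \left(8 + i \sqrt{6}\right)\right) + 7491 = \left(11471 + i \sqrt{6}\right) + 7491 = 18962 + i \sqrt{6}$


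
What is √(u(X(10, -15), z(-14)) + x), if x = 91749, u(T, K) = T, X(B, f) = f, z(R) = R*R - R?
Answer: √91734 ≈ 302.88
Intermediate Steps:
z(R) = R² - R
√(u(X(10, -15), z(-14)) + x) = √(-15 + 91749) = √91734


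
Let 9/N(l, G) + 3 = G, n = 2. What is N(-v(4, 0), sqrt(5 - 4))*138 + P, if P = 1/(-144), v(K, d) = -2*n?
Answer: -89425/144 ≈ -621.01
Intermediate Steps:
v(K, d) = -4 (v(K, d) = -2*2 = -4)
N(l, G) = 9/(-3 + G)
P = -1/144 ≈ -0.0069444
N(-v(4, 0), sqrt(5 - 4))*138 + P = (9/(-3 + sqrt(5 - 4)))*138 - 1/144 = (9/(-3 + sqrt(1)))*138 - 1/144 = (9/(-3 + 1))*138 - 1/144 = (9/(-2))*138 - 1/144 = (9*(-1/2))*138 - 1/144 = -9/2*138 - 1/144 = -621 - 1/144 = -89425/144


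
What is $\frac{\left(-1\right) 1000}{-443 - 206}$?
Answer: $\frac{1000}{649} \approx 1.5408$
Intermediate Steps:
$\frac{\left(-1\right) 1000}{-443 - 206} = - \frac{1000}{-443 - 206} = - \frac{1000}{-649} = \left(-1000\right) \left(- \frac{1}{649}\right) = \frac{1000}{649}$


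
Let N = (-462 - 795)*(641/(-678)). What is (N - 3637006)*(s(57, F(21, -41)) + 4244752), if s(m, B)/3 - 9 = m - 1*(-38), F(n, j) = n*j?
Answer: -1744073458415364/113 ≈ -1.5434e+13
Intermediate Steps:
F(n, j) = j*n
s(m, B) = 141 + 3*m (s(m, B) = 27 + 3*(m - 1*(-38)) = 27 + 3*(m + 38) = 27 + 3*(38 + m) = 27 + (114 + 3*m) = 141 + 3*m)
N = 268579/226 (N = -805737*(-1)/678 = -1257*(-641/678) = 268579/226 ≈ 1188.4)
(N - 3637006)*(s(57, F(21, -41)) + 4244752) = (268579/226 - 3637006)*((141 + 3*57) + 4244752) = -821694777*((141 + 171) + 4244752)/226 = -821694777*(312 + 4244752)/226 = -821694777/226*4245064 = -1744073458415364/113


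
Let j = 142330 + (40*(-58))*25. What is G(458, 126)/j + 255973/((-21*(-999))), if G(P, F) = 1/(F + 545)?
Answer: 1609371366041/131900637330 ≈ 12.201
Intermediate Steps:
G(P, F) = 1/(545 + F)
j = 84330 (j = 142330 - 2320*25 = 142330 - 58000 = 84330)
G(458, 126)/j + 255973/((-21*(-999))) = 1/((545 + 126)*84330) + 255973/((-21*(-999))) = (1/84330)/671 + 255973/20979 = (1/671)*(1/84330) + 255973*(1/20979) = 1/56585430 + 255973/20979 = 1609371366041/131900637330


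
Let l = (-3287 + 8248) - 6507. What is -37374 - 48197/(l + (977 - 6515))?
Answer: -264709219/7084 ≈ -37367.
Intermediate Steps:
l = -1546 (l = 4961 - 6507 = -1546)
-37374 - 48197/(l + (977 - 6515)) = -37374 - 48197/(-1546 + (977 - 6515)) = -37374 - 48197/(-1546 - 5538) = -37374 - 48197/(-7084) = -37374 - 48197*(-1)/7084 = -37374 - 1*(-48197/7084) = -37374 + 48197/7084 = -264709219/7084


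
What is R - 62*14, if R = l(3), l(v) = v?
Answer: -865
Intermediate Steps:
R = 3
R - 62*14 = 3 - 62*14 = 3 - 868 = -865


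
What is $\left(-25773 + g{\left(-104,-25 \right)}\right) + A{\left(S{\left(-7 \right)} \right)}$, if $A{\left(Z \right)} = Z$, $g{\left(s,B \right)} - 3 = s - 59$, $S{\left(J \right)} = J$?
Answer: $-25940$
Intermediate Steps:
$g{\left(s,B \right)} = -56 + s$ ($g{\left(s,B \right)} = 3 + \left(s - 59\right) = 3 + \left(-59 + s\right) = -56 + s$)
$\left(-25773 + g{\left(-104,-25 \right)}\right) + A{\left(S{\left(-7 \right)} \right)} = \left(-25773 - 160\right) - 7 = -25933 - 7 = -25940$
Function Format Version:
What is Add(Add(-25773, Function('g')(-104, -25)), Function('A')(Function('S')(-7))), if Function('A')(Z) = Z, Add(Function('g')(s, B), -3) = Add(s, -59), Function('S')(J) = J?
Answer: -25940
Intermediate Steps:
Function('g')(s, B) = Add(-56, s) (Function('g')(s, B) = Add(3, Add(s, -59)) = Add(3, Add(-59, s)) = Add(-56, s))
Add(Add(-25773, Function('g')(-104, -25)), Function('A')(Function('S')(-7))) = Add(Add(-25773, Add(-56, -104)), -7) = Add(Add(-25773, -160), -7) = Add(-25933, -7) = -25940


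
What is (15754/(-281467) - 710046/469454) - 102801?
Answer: -6791950276577608/66067904509 ≈ -1.0280e+5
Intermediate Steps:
(15754/(-281467) - 710046/469454) - 102801 = (15754*(-1/281467) - 710046*1/469454) - 102801 = (-15754/281467 - 355023/234727) - 102801 = -103625147899/66067904509 - 102801 = -6791950276577608/66067904509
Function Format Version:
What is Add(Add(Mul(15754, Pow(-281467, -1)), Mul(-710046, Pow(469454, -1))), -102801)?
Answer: Rational(-6791950276577608, 66067904509) ≈ -1.0280e+5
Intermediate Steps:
Add(Add(Mul(15754, Pow(-281467, -1)), Mul(-710046, Pow(469454, -1))), -102801) = Add(Add(Mul(15754, Rational(-1, 281467)), Mul(-710046, Rational(1, 469454))), -102801) = Add(Add(Rational(-15754, 281467), Rational(-355023, 234727)), -102801) = Add(Rational(-103625147899, 66067904509), -102801) = Rational(-6791950276577608, 66067904509)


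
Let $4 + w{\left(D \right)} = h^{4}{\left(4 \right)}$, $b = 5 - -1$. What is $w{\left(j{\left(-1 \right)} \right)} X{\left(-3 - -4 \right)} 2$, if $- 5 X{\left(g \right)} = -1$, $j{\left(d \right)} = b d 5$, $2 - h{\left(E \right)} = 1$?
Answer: $- \frac{6}{5} \approx -1.2$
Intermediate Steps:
$h{\left(E \right)} = 1$ ($h{\left(E \right)} = 2 - 1 = 1$)
$b = 6$ ($b = 5 + 1 = 6$)
$j{\left(d \right)} = 30 d$ ($j{\left(d \right)} = 6 d 5 = 30 d$)
$w{\left(D \right)} = -3$ ($w{\left(D \right)} = -4 + 1^{4} = -4 + 1 = -3$)
$X{\left(g \right)} = \frac{1}{5}$ ($X{\left(g \right)} = \left(- \frac{1}{5}\right) \left(-1\right) = \frac{1}{5}$)
$w{\left(j{\left(-1 \right)} \right)} X{\left(-3 - -4 \right)} 2 = \left(-3\right) \frac{1}{5} \cdot 2 = \left(- \frac{3}{5}\right) 2 = - \frac{6}{5}$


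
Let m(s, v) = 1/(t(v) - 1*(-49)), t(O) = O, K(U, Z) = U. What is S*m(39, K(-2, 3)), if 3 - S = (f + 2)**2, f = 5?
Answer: -46/47 ≈ -0.97872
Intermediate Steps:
m(s, v) = 1/(49 + v) (m(s, v) = 1/(v - 1*(-49)) = 1/(v + 49) = 1/(49 + v))
S = -46 (S = 3 - (5 + 2)**2 = 3 - 1*7**2 = 3 - 1*49 = 3 - 49 = -46)
S*m(39, K(-2, 3)) = -46/(49 - 2) = -46/47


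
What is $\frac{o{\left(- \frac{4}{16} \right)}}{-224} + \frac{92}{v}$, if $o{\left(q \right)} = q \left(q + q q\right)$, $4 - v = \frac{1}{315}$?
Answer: $\frac{415453503}{18049024} \approx 23.018$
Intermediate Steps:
$v = \frac{1259}{315}$ ($v = 4 - \frac{1}{315} = \frac{1259}{315} \approx 3.9968$)
$o{\left(q \right)} = q \left(q + q^{2}\right)$
$\frac{o{\left(- \frac{4}{16} \right)}}{-224} + \frac{92}{v} = \frac{\left(- \frac{4}{16}\right)^{2} \left(1 - \frac{4}{16}\right)}{-224} + \frac{92}{\frac{1259}{315}} = \left(\left(-4\right) \frac{1}{16}\right)^{2} \left(1 - \frac{1}{4}\right) \left(- \frac{1}{224}\right) + 92 \cdot \frac{315}{1259} = \left(- \frac{1}{4}\right)^{2} \left(1 - \frac{1}{4}\right) \left(- \frac{1}{224}\right) + \frac{28980}{1259} = \frac{1}{16} \cdot \frac{3}{4} \left(- \frac{1}{224}\right) + \frac{28980}{1259} = \frac{3}{64} \left(- \frac{1}{224}\right) + \frac{28980}{1259} = - \frac{3}{14336} + \frac{28980}{1259} = \frac{415453503}{18049024}$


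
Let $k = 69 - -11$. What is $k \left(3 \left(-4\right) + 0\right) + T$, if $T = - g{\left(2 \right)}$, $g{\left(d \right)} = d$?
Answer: $-962$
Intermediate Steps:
$k = 80$ ($k = 69 + 11 = 80$)
$T = -2$ ($T = \left(-1\right) 2 = -2$)
$k \left(3 \left(-4\right) + 0\right) + T = 80 \left(3 \left(-4\right) + 0\right) - 2 = 80 \left(-12 + 0\right) - 2 = 80 \left(-12\right) - 2 = -960 - 2 = -962$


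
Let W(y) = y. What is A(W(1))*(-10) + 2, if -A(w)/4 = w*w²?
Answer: 42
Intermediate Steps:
A(w) = -4*w³ (A(w) = -4*w*w² = -4*w³)
A(W(1))*(-10) + 2 = -4*1³*(-10) + 2 = -4*1*(-10) + 2 = -4*(-10) + 2 = 40 + 2 = 42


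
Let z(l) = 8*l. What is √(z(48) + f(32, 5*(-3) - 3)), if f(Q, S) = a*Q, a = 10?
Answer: 8*√11 ≈ 26.533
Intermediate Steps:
f(Q, S) = 10*Q
√(z(48) + f(32, 5*(-3) - 3)) = √(8*48 + 10*32) = √(384 + 320) = √704 = 8*√11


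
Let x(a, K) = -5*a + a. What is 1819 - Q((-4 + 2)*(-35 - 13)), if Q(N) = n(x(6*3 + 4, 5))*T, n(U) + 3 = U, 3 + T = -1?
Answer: 1455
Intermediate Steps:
T = -4 (T = -3 - 1 = -4)
x(a, K) = -4*a
n(U) = -3 + U
Q(N) = 364 (Q(N) = (-3 - 4*(6*3 + 4))*(-4) = (-3 - 4*(18 + 4))*(-4) = (-3 - 4*22)*(-4) = (-3 - 88)*(-4) = -91*(-4) = 364)
1819 - Q((-4 + 2)*(-35 - 13)) = 1819 - 1*364 = 1819 - 364 = 1455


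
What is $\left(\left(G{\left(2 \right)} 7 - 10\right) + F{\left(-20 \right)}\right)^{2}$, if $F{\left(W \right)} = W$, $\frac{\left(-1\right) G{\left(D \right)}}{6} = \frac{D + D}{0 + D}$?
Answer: $12996$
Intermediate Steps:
$G{\left(D \right)} = -12$ ($G{\left(D \right)} = - 6 \frac{D + D}{0 + D} = - 6 \frac{2 D}{D} = \left(-6\right) 2 = -12$)
$\left(\left(G{\left(2 \right)} 7 - 10\right) + F{\left(-20 \right)}\right)^{2} = \left(\left(\left(-12\right) 7 - 10\right) - 20\right)^{2} = \left(\left(-84 - 10\right) - 20\right)^{2} = \left(-94 - 20\right)^{2} = \left(-114\right)^{2} = 12996$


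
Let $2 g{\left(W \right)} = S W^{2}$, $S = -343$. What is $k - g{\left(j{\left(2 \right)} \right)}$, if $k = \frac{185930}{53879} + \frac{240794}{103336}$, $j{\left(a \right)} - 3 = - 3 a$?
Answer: $\frac{4312919936685}{2783820172} \approx 1549.3$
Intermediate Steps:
$j{\left(a \right)} = 3 - 3 a$
$g{\left(W \right)} = - \frac{343 W^{2}}{2}$ ($g{\left(W \right)} = \frac{\left(-343\right) W^{2}}{2} = - \frac{343 W^{2}}{2}$)
$k = \frac{16093501203}{2783820172}$ ($k = 185930 \cdot \frac{1}{53879} + 240794 \cdot \frac{1}{103336} = \frac{185930}{53879} + \frac{120397}{51668} = \frac{16093501203}{2783820172} \approx 5.7811$)
$k - g{\left(j{\left(2 \right)} \right)} = \frac{16093501203}{2783820172} - - \frac{343 \left(3 - 6\right)^{2}}{2} = \frac{16093501203}{2783820172} - - \frac{343 \left(-3\right)^{2}}{2} = \frac{16093501203}{2783820172} - \left(- \frac{343}{2}\right) 9 = \frac{16093501203}{2783820172} - - \frac{3087}{2} = \frac{16093501203}{2783820172} + \frac{3087}{2} = \frac{4312919936685}{2783820172}$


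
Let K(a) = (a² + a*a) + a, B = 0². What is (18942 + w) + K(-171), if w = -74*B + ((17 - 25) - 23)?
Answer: 77222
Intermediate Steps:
B = 0
K(a) = a + 2*a² (K(a) = (a² + a²) + a = 2*a² + a = a + 2*a²)
w = -31 (w = -74*0 + ((17 - 25) - 23) = 0 + (-8 - 23) = 0 - 31 = -31)
(18942 + w) + K(-171) = (18942 - 31) - 171*(1 + 2*(-171)) = 18911 - 171*(1 - 342) = 18911 - 171*(-341) = 18911 + 58311 = 77222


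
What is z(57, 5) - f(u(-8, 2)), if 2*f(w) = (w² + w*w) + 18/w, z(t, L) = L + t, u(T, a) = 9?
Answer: -20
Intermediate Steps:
f(w) = w² + 9/w (f(w) = ((w² + w*w) + 18/w)/2 = ((w² + w²) + 18/w)/2 = (2*w² + 18/w)/2 = w² + 9/w)
z(57, 5) - f(u(-8, 2)) = (5 + 57) - (9 + 9³)/9 = 62 - (9 + 729)/9 = 62 - 738/9 = 62 - 1*82 = 62 - 82 = -20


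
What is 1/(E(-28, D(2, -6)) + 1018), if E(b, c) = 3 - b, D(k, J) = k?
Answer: 1/1049 ≈ 0.00095329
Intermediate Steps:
1/(E(-28, D(2, -6)) + 1018) = 1/((3 - 1*(-28)) + 1018) = 1/((3 + 28) + 1018) = 1/(31 + 1018) = 1/1049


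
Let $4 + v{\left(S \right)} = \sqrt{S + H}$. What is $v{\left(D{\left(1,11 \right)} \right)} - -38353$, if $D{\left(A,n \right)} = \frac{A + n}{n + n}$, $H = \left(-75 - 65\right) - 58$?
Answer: $38349 + \frac{2 i \sqrt{5973}}{11} \approx 38349.0 + 14.052 i$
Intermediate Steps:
$H = -198$ ($H = -140 - 58 = -198$)
$D{\left(A,n \right)} = \frac{A + n}{2 n}$
$v{\left(S \right)} = -4 + \sqrt{-198 + S}$ ($v{\left(S \right)} = -4 + \sqrt{S - 198} = -4 + \sqrt{-198 + S}$)
$v{\left(D{\left(1,11 \right)} \right)} - -38353 = \left(-4 + \sqrt{-198 + \frac{1 + 11}{2 \cdot 11}}\right) - -38353 = \left(-4 + \sqrt{-198 + \frac{1}{2} \cdot \frac{1}{11} \cdot 12}\right) + 38353 = \left(-4 + \sqrt{-198 + \frac{6}{11}}\right) + 38353 = \left(-4 + \sqrt{- \frac{2172}{11}}\right) + 38353 = \left(-4 + \frac{2 i \sqrt{5973}}{11}\right) + 38353 = 38349 + \frac{2 i \sqrt{5973}}{11}$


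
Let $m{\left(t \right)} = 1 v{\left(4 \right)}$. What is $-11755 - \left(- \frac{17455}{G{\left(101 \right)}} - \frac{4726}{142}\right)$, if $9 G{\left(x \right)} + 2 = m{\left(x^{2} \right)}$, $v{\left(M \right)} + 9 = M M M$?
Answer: $- \frac{32955081}{3763} \approx -8757.7$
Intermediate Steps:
$v{\left(M \right)} = -9 + M^{3}$ ($v{\left(M \right)} = -9 + M M M = -9 + M^{2} M = -9 + M^{3}$)
$m{\left(t \right)} = 55$ ($m{\left(t \right)} = 1 \left(-9 + 4^{3}\right) = 1 \left(-9 + 64\right) = 1 \cdot 55 = 55$)
$G{\left(x \right)} = \frac{53}{9}$ ($G{\left(x \right)} = - \frac{2}{9} + \frac{1}{9} \cdot 55 = - \frac{2}{9} + \frac{55}{9} = \frac{53}{9}$)
$-11755 - \left(- \frac{17455}{G{\left(101 \right)}} - \frac{4726}{142}\right) = -11755 - \left(- \frac{17455}{\frac{53}{9}} - \frac{4726}{142}\right) = -11755 - \left(\left(-17455\right) \frac{9}{53} - \frac{2363}{71}\right) = -11755 - \left(- \frac{157095}{53} - \frac{2363}{71}\right) = -11755 - - \frac{11278984}{3763} = -11755 + \frac{11278984}{3763} = - \frac{32955081}{3763}$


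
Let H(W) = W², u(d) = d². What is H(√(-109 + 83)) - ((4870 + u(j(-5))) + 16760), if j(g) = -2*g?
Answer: -21756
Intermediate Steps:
H(√(-109 + 83)) - ((4870 + u(j(-5))) + 16760) = (√(-109 + 83))² - ((4870 + (-2*(-5))²) + 16760) = (√(-26))² - ((4870 + 10²) + 16760) = (I*√26)² - ((4870 + 100) + 16760) = -26 - (4970 + 16760) = -26 - 1*21730 = -26 - 21730 = -21756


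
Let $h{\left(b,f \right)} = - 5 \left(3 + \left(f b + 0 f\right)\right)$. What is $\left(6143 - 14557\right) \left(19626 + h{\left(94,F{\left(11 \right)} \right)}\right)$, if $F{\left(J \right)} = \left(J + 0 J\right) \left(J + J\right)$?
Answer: $792001406$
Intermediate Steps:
$F{\left(J \right)} = 2 J^{2}$ ($F{\left(J \right)} = \left(J + 0\right) 2 J = J 2 J = 2 J^{2}$)
$h{\left(b,f \right)} = -15 - 5 b f$ ($h{\left(b,f \right)} = - 5 \left(3 + \left(b f + 0\right)\right) = - 5 \left(3 + b f\right) = -15 - 5 b f$)
$\left(6143 - 14557\right) \left(19626 + h{\left(94,F{\left(11 \right)} \right)}\right) = \left(6143 - 14557\right) \left(19626 - \left(15 + 470 \cdot 2 \cdot 11^{2}\right)\right) = - 8414 \left(19626 - \left(15 + 470 \cdot 2 \cdot 121\right)\right) = - 8414 \left(19626 - \left(15 + 470 \cdot 242\right)\right) = - 8414 \left(19626 - 113755\right) = \left(-8414\right) \left(-94129\right) = 792001406$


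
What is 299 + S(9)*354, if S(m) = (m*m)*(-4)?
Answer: -114397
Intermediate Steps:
S(m) = -4*m² (S(m) = m²*(-4) = -4*m²)
299 + S(9)*354 = 299 - 4*9²*354 = 299 - 4*81*354 = 299 - 324*354 = 299 - 114696 = -114397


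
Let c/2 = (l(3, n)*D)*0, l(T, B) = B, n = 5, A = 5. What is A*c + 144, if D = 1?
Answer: 144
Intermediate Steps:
c = 0 (c = 2*((5*1)*0) = 2*(5*0) = 2*0 = 0)
A*c + 144 = 5*0 + 144 = 0 + 144 = 144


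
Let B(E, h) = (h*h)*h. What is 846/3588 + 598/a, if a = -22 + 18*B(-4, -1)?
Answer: -87991/5980 ≈ -14.714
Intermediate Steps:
B(E, h) = h³ (B(E, h) = h²*h = h³)
a = -40 (a = -22 + 18*(-1)³ = -22 + 18*(-1) = -22 - 18 = -40)
846/3588 + 598/a = 846/3588 + 598/(-40) = 846*(1/3588) + 598*(-1/40) = 141/598 - 299/20 = -87991/5980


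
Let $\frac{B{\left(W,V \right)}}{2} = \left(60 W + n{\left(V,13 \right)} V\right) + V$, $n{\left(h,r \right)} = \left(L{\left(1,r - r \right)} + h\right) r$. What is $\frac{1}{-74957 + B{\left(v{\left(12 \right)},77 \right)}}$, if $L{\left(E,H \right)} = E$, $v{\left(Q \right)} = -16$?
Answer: $\frac{1}{79433} \approx 1.2589 \cdot 10^{-5}$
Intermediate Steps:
$n{\left(h,r \right)} = r \left(1 + h\right)$ ($n{\left(h,r \right)} = \left(1 + h\right) r = r \left(1 + h\right)$)
$B{\left(W,V \right)} = 2 V + 120 W + 2 V \left(13 + 13 V\right)$ ($B{\left(W,V \right)} = 2 \left(\left(60 W + 13 \left(1 + V\right) V\right) + V\right) = 2 \left(\left(60 W + \left(13 + 13 V\right) V\right) + V\right) = 2 \left(\left(60 W + V \left(13 + 13 V\right)\right) + V\right) = 2 \left(V + 60 W + V \left(13 + 13 V\right)\right) = 2 V + 120 W + 2 V \left(13 + 13 V\right)$)
$\frac{1}{-74957 + B{\left(v{\left(12 \right)},77 \right)}} = \frac{1}{-74957 + \left(26 \cdot 77^{2} + 28 \cdot 77 + 120 \left(-16\right)\right)} = \frac{1}{-74957 + \left(26 \cdot 5929 + 2156 - 1920\right)} = \frac{1}{-74957 + \left(154154 + 2156 - 1920\right)} = \frac{1}{-74957 + 154390} = \frac{1}{79433}$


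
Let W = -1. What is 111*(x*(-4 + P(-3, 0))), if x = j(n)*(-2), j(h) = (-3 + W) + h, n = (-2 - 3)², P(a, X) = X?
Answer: 18648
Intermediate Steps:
n = 25 (n = (-5)² = 25)
j(h) = -4 + h (j(h) = (-3 - 1) + h = -4 + h)
x = -42 (x = (-4 + 25)*(-2) = 21*(-2) = -42)
111*(x*(-4 + P(-3, 0))) = 111*(-42*(-4 + 0)) = 111*(-42*(-4)) = 111*168 = 18648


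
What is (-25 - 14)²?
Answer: 1521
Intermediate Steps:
(-25 - 14)² = (-39)² = 1521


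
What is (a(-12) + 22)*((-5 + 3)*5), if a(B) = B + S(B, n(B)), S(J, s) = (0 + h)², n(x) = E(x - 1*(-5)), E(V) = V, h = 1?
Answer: -110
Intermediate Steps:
n(x) = 5 + x (n(x) = x - 1*(-5) = x + 5 = 5 + x)
S(J, s) = 1 (S(J, s) = (0 + 1)² = 1² = 1)
a(B) = 1 + B (a(B) = B + 1 = 1 + B)
(a(-12) + 22)*((-5 + 3)*5) = ((1 - 12) + 22)*((-5 + 3)*5) = (-11 + 22)*(-2*5) = 11*(-10) = -110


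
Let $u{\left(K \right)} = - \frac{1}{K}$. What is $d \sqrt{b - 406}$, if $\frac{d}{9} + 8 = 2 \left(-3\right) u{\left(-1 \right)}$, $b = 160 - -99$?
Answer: $- 882 i \sqrt{3} \approx - 1527.7 i$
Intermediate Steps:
$b = 259$ ($b = 160 + 99 = 259$)
$d = -126$ ($d = -72 + 9 \cdot 2 \left(-3\right) \left(- \frac{1}{-1}\right) = -72 + 9 \left(- 6 \left(\left(-1\right) \left(-1\right)\right)\right) = -72 + 9 \left(\left(-6\right) 1\right) = -72 + 9 \left(-6\right) = -72 - 54 = -126$)
$d \sqrt{b - 406} = - 126 \sqrt{259 - 406} = - 126 \sqrt{-147} = - 126 \cdot 7 i \sqrt{3} = - 882 i \sqrt{3}$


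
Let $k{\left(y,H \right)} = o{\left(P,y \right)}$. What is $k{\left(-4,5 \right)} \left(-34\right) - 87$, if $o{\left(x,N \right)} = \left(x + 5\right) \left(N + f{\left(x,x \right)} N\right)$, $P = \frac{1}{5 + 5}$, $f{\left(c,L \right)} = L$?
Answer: $\frac{16899}{25} \approx 675.96$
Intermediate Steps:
$P = \frac{1}{10} \approx 0.1$
$o{\left(x,N \right)} = \left(5 + x\right) \left(N + N x\right)$ ($o{\left(x,N \right)} = \left(x + 5\right) \left(N + x N\right) = \left(5 + x\right) \left(N + N x\right)$)
$k{\left(y,H \right)} = \frac{561 y}{100}$ ($k{\left(y,H \right)} = y \left(5 + \left(\frac{1}{10}\right)^{2} + 6 \cdot \frac{1}{10}\right) = y \left(5 + \frac{1}{100} + \frac{3}{5}\right) = y \frac{561}{100} = \frac{561 y}{100}$)
$k{\left(-4,5 \right)} \left(-34\right) - 87 = \frac{561}{100} \left(-4\right) \left(-34\right) - 87 = \left(- \frac{561}{25}\right) \left(-34\right) - 87 = \frac{19074}{25} - 87 = \frac{16899}{25}$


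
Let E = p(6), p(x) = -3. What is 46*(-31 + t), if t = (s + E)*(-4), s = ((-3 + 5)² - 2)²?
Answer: -1610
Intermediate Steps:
E = -3
s = 4 (s = (2² - 2)² = (4 - 2)² = 2² = 4)
t = -4 (t = (4 - 3)*(-4) = 1*(-4) = -4)
46*(-31 + t) = 46*(-31 - 4) = 46*(-35) = -1610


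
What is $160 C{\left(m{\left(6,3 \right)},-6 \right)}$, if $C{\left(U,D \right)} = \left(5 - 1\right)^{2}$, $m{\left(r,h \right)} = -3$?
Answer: $2560$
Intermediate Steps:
$C{\left(U,D \right)} = 16$ ($C{\left(U,D \right)} = 4^{2} = 16$)
$160 C{\left(m{\left(6,3 \right)},-6 \right)} = 160 \cdot 16 = 2560$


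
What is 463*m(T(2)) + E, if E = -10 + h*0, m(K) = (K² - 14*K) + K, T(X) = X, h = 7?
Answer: -10196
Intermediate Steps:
m(K) = K² - 13*K
E = -10 (E = -10 + 7*0 = -10 + 0 = -10)
463*m(T(2)) + E = 463*(2*(-13 + 2)) - 10 = 463*(2*(-11)) - 10 = 463*(-22) - 10 = -10186 - 10 = -10196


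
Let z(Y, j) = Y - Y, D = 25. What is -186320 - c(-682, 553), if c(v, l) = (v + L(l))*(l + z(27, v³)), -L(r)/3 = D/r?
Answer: 190901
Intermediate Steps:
L(r) = -75/r
z(Y, j) = 0
c(v, l) = l*(v - 75/l) (c(v, l) = (v - 75/l)*(l + 0) = (v - 75/l)*l = l*(v - 75/l))
-186320 - c(-682, 553) = -186320 - (-75 + 553*(-682)) = -186320 - (-75 - 377146) = -186320 - 1*(-377221) = -186320 + 377221 = 190901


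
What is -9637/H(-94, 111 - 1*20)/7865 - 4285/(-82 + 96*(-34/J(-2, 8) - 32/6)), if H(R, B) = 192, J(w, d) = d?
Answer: 1076839421/252183360 ≈ 4.2701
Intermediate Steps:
-9637/H(-94, 111 - 1*20)/7865 - 4285/(-82 + 96*(-34/J(-2, 8) - 32/6)) = -9637/192/7865 - 4285/(-82 + 96*(-34/8 - 32/6)) = -9637*1/192*(1/7865) - 4285/(-82 + 96*(-34*⅛ - 32*⅙)) = -9637/192*1/7865 - 4285/(-82 + 96*(-17/4 - 16/3)) = -9637/1510080 - 4285/(-82 + 96*(-115/12)) = -9637/1510080 - 4285/(-82 - 920) = -9637/1510080 - 4285/(-1002) = -9637/1510080 - 4285*(-1/1002) = -9637/1510080 + 4285/1002 = 1076839421/252183360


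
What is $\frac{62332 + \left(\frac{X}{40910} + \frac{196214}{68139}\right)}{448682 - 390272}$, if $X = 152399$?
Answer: $\frac{173773005884881}{162821758680900} \approx 1.0673$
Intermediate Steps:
$\frac{62332 + \left(\frac{X}{40910} + \frac{196214}{68139}\right)}{448682 - 390272} = \frac{62332 + \left(\frac{152399}{40910} + \frac{196214}{68139}\right)}{448682 - 390272} = \frac{62332 + \left(152399 \cdot \frac{1}{40910} + 196214 \cdot \frac{1}{68139}\right)}{58410} = \left(62332 + \left(\frac{152399}{40910} + \frac{196214}{68139}\right)\right) \frac{1}{58410} = \left(62332 + \frac{18411430201}{2787566490}\right) \frac{1}{58410} = \frac{173773005884881}{2787566490} \cdot \frac{1}{58410} = \frac{173773005884881}{162821758680900}$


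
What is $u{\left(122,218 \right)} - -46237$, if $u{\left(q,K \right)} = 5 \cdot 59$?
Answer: $46532$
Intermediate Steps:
$u{\left(q,K \right)} = 295$
$u{\left(122,218 \right)} - -46237 = 295 - -46237 = 295 + 46237 = 46532$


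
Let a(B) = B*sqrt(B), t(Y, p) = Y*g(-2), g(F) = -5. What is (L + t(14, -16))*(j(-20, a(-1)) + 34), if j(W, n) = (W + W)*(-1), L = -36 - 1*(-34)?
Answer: -5328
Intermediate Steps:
L = -2 (L = -36 + 34 = -2)
t(Y, p) = -5*Y (t(Y, p) = Y*(-5) = -5*Y)
a(B) = B**(3/2)
j(W, n) = -2*W (j(W, n) = (2*W)*(-1) = -2*W)
(L + t(14, -16))*(j(-20, a(-1)) + 34) = (-2 - 5*14)*(-2*(-20) + 34) = (-2 - 70)*(40 + 34) = -72*74 = -5328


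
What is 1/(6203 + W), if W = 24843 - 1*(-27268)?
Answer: 1/58314 ≈ 1.7149e-5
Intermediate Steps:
W = 52111 (W = 24843 + 27268 = 52111)
1/(6203 + W) = 1/(6203 + 52111) = 1/58314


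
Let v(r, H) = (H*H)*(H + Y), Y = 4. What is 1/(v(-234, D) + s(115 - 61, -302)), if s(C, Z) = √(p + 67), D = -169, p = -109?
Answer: -1570855/7402756293089 - I*√42/22208268879267 ≈ -2.122e-7 - 2.9182e-13*I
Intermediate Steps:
s(C, Z) = I*√42 (s(C, Z) = √(-109 + 67) = √(-42) = I*√42)
v(r, H) = H²*(4 + H) (v(r, H) = (H*H)*(H + 4) = H²*(4 + H))
1/(v(-234, D) + s(115 - 61, -302)) = 1/((-169)²*(4 - 169) + I*√42) = 1/(28561*(-165) + I*√42) = 1/(-4712565 + I*√42)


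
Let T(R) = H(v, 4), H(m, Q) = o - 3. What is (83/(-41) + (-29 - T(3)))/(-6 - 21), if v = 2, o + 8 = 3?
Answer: 944/1107 ≈ 0.85276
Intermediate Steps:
o = -5 (o = -8 + 3 = -5)
H(m, Q) = -8 (H(m, Q) = -5 - 3 = -8)
T(R) = -8
(83/(-41) + (-29 - T(3)))/(-6 - 21) = (83/(-41) + (-29 - 1*(-8)))/(-6 - 21) = (83*(-1/41) + (-29 + 8))/(-27) = (-83/41 - 21)*(-1/27) = -944/41*(-1/27) = 944/1107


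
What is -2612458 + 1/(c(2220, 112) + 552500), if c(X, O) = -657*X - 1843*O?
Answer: -2906244576849/1112456 ≈ -2.6125e+6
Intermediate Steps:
c(X, O) = -1843*O - 657*X
-2612458 + 1/(c(2220, 112) + 552500) = -2612458 + 1/((-1843*112 - 657*2220) + 552500) = -2612458 + 1/((-206416 - 1458540) + 552500) = -2612458 + 1/(-1664956 + 552500) = -2612458 + 1/(-1112456) = -2612458 - 1/1112456 = -2906244576849/1112456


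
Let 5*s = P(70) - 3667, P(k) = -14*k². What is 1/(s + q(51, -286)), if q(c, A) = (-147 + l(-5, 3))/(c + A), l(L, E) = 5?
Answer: -235/3396407 ≈ -6.9191e-5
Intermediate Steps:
s = -72267/5 (s = (-14*70² - 3667)/5 = (-14*4900 - 3667)/5 = (-68600 - 3667)/5 = (⅕)*(-72267) = -72267/5 ≈ -14453.)
q(c, A) = -142/(A + c) (q(c, A) = (-147 + 5)/(c + A) = -142/(A + c))
1/(s + q(51, -286)) = 1/(-72267/5 - 142/(-286 + 51)) = 1/(-72267/5 - 142/(-235)) = 1/(-72267/5 - 142*(-1/235)) = 1/(-72267/5 + 142/235) = 1/(-3396407/235) = -235/3396407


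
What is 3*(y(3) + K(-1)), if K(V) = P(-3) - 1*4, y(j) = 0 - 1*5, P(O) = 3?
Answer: -18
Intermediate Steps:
y(j) = -5 (y(j) = 0 - 5 = -5)
K(V) = -1 (K(V) = 3 - 1*4 = 3 - 4 = -1)
3*(y(3) + K(-1)) = 3*(-5 - 1) = 3*(-6) = -18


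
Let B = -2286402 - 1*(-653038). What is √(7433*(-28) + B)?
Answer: 4*I*√115093 ≈ 1357.0*I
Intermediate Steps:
B = -1633364 (B = -2286402 + 653038 = -1633364)
√(7433*(-28) + B) = √(7433*(-28) - 1633364) = √(-208124 - 1633364) = √(-1841488) = 4*I*√115093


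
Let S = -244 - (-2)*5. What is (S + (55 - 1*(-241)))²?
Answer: 3844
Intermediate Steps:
S = -234 (S = -244 - 1*(-10) = -244 + 10 = -234)
(S + (55 - 1*(-241)))² = (-234 + (55 - 1*(-241)))² = (-234 + (55 + 241))² = (-234 + 296)² = 62² = 3844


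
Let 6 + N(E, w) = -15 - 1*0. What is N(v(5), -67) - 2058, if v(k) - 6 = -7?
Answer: -2079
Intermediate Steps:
v(k) = -1 (v(k) = 6 - 7 = -1)
N(E, w) = -21 (N(E, w) = -6 + (-15 - 1*0) = -6 + (-15 + 0) = -6 - 15 = -21)
N(v(5), -67) - 2058 = -21 - 2058 = -2079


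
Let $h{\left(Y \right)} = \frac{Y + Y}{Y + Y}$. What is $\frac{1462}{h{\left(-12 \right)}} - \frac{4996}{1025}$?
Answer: $\frac{1493554}{1025} \approx 1457.1$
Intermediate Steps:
$h{\left(Y \right)} = 1$ ($h{\left(Y \right)} = \frac{2 Y}{2 Y} = 2 Y \frac{1}{2 Y} = 1$)
$\frac{1462}{h{\left(-12 \right)}} - \frac{4996}{1025} = \frac{1462}{1} - \frac{4996}{1025} = 1462 \cdot 1 - \frac{4996}{1025} = 1462 - \frac{4996}{1025} = \frac{1493554}{1025}$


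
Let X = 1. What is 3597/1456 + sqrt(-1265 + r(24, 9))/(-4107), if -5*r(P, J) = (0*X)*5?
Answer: 3597/1456 - I*sqrt(1265)/4107 ≈ 2.4705 - 0.00866*I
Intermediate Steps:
r(P, J) = 0 (r(P, J) = -0*1*5/5 = -0*5 = -1/5*0 = 0)
3597/1456 + sqrt(-1265 + r(24, 9))/(-4107) = 3597/1456 + sqrt(-1265 + 0)/(-4107) = 3597*(1/1456) + sqrt(-1265)*(-1/4107) = 3597/1456 + (I*sqrt(1265))*(-1/4107) = 3597/1456 - I*sqrt(1265)/4107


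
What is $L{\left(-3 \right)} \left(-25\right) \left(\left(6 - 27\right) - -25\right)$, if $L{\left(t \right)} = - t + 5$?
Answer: $-800$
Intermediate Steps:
$L{\left(t \right)} = 5 - t$
$L{\left(-3 \right)} \left(-25\right) \left(\left(6 - 27\right) - -25\right) = \left(5 - -3\right) \left(-25\right) \left(\left(6 - 27\right) - -25\right) = \left(5 + 3\right) \left(-25\right) \left(\left(6 - 27\right) + 25\right) = 8 \left(-25\right) \left(-21 + 25\right) = \left(-200\right) 4 = -800$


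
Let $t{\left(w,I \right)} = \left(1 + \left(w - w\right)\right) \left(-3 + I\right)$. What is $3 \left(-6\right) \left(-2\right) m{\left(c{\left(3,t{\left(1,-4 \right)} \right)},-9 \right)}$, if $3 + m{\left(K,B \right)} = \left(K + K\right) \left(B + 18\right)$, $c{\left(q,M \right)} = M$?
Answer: $-4644$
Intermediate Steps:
$t{\left(w,I \right)} = -3 + I$ ($t{\left(w,I \right)} = \left(1 + 0\right) \left(-3 + I\right) = 1 \left(-3 + I\right) = -3 + I$)
$m{\left(K,B \right)} = -3 + 2 K \left(18 + B\right)$ ($m{\left(K,B \right)} = -3 + \left(K + K\right) \left(B + 18\right) = -3 + 2 K \left(18 + B\right)$)
$3 \left(-6\right) \left(-2\right) m{\left(c{\left(3,t{\left(1,-4 \right)} \right)},-9 \right)} = 3 \left(-6\right) \left(-2\right) \left(-3 + 36 \left(-3 - 4\right) + 2 \left(-9\right) \left(-3 - 4\right)\right) = \left(-18\right) \left(-2\right) \left(-3 + 36 \left(-7\right) + 2 \left(-9\right) \left(-7\right)\right) = 36 \left(-3 - 252 + 126\right) = 36 \left(-129\right) = -4644$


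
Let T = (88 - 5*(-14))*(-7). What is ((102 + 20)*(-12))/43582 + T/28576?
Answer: -22509239/311349808 ≈ -0.072296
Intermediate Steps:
T = -1106 (T = (88 + 70)*(-7) = 158*(-7) = -1106)
((102 + 20)*(-12))/43582 + T/28576 = ((102 + 20)*(-12))/43582 - 1106/28576 = (122*(-12))*(1/43582) - 1106*1/28576 = -1464*1/43582 - 553/14288 = -732/21791 - 553/14288 = -22509239/311349808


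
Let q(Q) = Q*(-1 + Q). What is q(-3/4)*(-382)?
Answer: -4011/8 ≈ -501.38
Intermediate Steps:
q(-3/4)*(-382) = ((-3/4)*(-1 - 3/4))*(-382) = ((-3*¼)*(-1 - 3*¼))*(-382) = -3*(-1 - ¾)/4*(-382) = -¾*(-7/4)*(-382) = (21/16)*(-382) = -4011/8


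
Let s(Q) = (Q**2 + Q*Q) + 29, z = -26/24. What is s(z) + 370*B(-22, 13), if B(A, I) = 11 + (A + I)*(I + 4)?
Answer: -3780623/72 ≈ -52509.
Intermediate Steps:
B(A, I) = 11 + (4 + I)*(A + I) (B(A, I) = 11 + (A + I)*(4 + I) = 11 + (4 + I)*(A + I))
z = -13/12 (z = -26*1/24 = -13/12 ≈ -1.0833)
s(Q) = 29 + 2*Q**2 (s(Q) = (Q**2 + Q**2) + 29 = 2*Q**2 + 29 = 29 + 2*Q**2)
s(z) + 370*B(-22, 13) = (29 + 2*(-13/12)**2) + 370*(11 + 13**2 + 4*(-22) + 4*13 - 22*13) = (29 + 2*(169/144)) + 370*(11 + 169 - 88 + 52 - 286) = (29 + 169/72) + 370*(-142) = 2257/72 - 52540 = -3780623/72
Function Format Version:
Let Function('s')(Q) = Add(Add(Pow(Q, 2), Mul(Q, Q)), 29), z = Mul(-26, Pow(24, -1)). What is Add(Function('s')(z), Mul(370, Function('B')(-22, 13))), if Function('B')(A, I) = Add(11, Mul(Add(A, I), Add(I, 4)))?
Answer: Rational(-3780623, 72) ≈ -52509.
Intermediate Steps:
Function('B')(A, I) = Add(11, Mul(Add(4, I), Add(A, I))) (Function('B')(A, I) = Add(11, Mul(Add(A, I), Add(4, I))) = Add(11, Mul(Add(4, I), Add(A, I))))
z = Rational(-13, 12) (z = Mul(-26, Rational(1, 24)) = Rational(-13, 12) ≈ -1.0833)
Function('s')(Q) = Add(29, Mul(2, Pow(Q, 2))) (Function('s')(Q) = Add(Add(Pow(Q, 2), Pow(Q, 2)), 29) = Add(Mul(2, Pow(Q, 2)), 29) = Add(29, Mul(2, Pow(Q, 2))))
Add(Function('s')(z), Mul(370, Function('B')(-22, 13))) = Add(Add(29, Mul(2, Pow(Rational(-13, 12), 2))), Mul(370, Add(11, Pow(13, 2), Mul(4, -22), Mul(4, 13), Mul(-22, 13)))) = Add(Add(29, Mul(2, Rational(169, 144))), Mul(370, Add(11, 169, -88, 52, -286))) = Add(Add(29, Rational(169, 72)), Mul(370, -142)) = Add(Rational(2257, 72), -52540) = Rational(-3780623, 72)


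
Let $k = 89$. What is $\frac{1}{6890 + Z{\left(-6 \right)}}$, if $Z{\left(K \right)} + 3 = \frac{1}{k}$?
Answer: $\frac{89}{612944} \approx 0.0001452$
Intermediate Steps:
$Z{\left(K \right)} = - \frac{266}{89}$ ($Z{\left(K \right)} = -3 + \frac{1}{89} = - \frac{266}{89}$)
$\frac{1}{6890 + Z{\left(-6 \right)}} = \frac{1}{6890 - \frac{266}{89}} = \frac{1}{\frac{612944}{89}} = \frac{89}{612944}$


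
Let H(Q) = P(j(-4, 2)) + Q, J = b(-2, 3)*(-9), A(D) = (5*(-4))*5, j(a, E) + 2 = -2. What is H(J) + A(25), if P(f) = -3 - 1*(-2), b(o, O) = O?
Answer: -128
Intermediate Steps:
j(a, E) = -4 (j(a, E) = -2 - 2 = -4)
P(f) = -1 (P(f) = -3 + 2 = -1)
A(D) = -100 (A(D) = -20*5 = -100)
J = -27 (J = 3*(-9) = -27)
H(Q) = -1 + Q
H(J) + A(25) = (-1 - 27) - 100 = -28 - 100 = -128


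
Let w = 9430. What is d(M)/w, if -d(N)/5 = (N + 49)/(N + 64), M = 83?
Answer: -22/46207 ≈ -0.00047612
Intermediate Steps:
d(N) = -5*(49 + N)/(64 + N) (d(N) = -5*(N + 49)/(N + 64) = -5*(49 + N)/(64 + N))
d(M)/w = (5*(-49 - 1*83)/(64 + 83))/9430 = (5*(-49 - 83)/147)*(1/9430) = (5*(1/147)*(-132))*(1/9430) = -220/49*1/9430 = -22/46207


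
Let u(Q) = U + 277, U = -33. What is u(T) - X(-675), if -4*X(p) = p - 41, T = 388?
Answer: 65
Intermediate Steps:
u(Q) = 244 (u(Q) = -33 + 277 = 244)
X(p) = 41/4 - p/4 (X(p) = -(p - 41)/4 = -(-41 + p)/4 = 41/4 - p/4)
u(T) - X(-675) = 244 - (41/4 - 1/4*(-675)) = 244 - (41/4 + 675/4) = 244 - 1*179 = 244 - 179 = 65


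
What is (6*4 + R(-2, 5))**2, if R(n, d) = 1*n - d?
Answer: 289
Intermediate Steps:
R(n, d) = n - d
(6*4 + R(-2, 5))**2 = (6*4 + (-2 - 1*5))**2 = (24 + (-2 - 5))**2 = (24 - 7)**2 = 17**2 = 289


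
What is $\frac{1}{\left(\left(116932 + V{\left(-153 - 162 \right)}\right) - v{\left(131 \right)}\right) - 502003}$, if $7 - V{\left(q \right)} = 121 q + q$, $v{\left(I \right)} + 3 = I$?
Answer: $- \frac{1}{346762} \approx -2.8838 \cdot 10^{-6}$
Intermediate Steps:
$v{\left(I \right)} = -3 + I$
$V{\left(q \right)} = 7 - 122 q$ ($V{\left(q \right)} = 7 - \left(121 q + q\right) = 7 - 122 q$)
$\frac{1}{\left(\left(116932 + V{\left(-153 - 162 \right)}\right) - v{\left(131 \right)}\right) - 502003} = \frac{1}{\left(\left(116932 - \left(-7 + 122 \left(-153 - 162\right)\right)\right) - \left(-3 + 131\right)\right) - 502003} = \frac{1}{\left(\left(116932 - \left(-7 + 122 \left(-153 - 162\right)\right)\right) - 128\right) - 502003} = \frac{1}{\left(\left(116932 + \left(7 - -38430\right)\right) - 128\right) - 502003} = \frac{1}{\left(\left(116932 + \left(7 + 38430\right)\right) - 128\right) - 502003} = \frac{1}{\left(\left(116932 + 38437\right) - 128\right) - 502003} = \frac{1}{\left(155369 - 128\right) - 502003} = \frac{1}{155241 - 502003} = \frac{1}{-346762} = - \frac{1}{346762}$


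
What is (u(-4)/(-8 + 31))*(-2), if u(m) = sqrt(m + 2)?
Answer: -2*I*sqrt(2)/23 ≈ -0.12298*I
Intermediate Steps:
u(m) = sqrt(2 + m)
(u(-4)/(-8 + 31))*(-2) = (sqrt(2 - 4)/(-8 + 31))*(-2) = (sqrt(-2)/23)*(-2) = ((I*sqrt(2))*(1/23))*(-2) = (I*sqrt(2)/23)*(-2) = -2*I*sqrt(2)/23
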